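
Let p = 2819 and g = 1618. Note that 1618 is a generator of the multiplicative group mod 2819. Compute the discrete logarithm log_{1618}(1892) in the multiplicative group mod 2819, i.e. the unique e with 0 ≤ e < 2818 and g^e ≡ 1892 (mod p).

2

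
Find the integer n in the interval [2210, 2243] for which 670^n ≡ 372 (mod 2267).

2239

Compute 670^2210 mod 2267 = 1003, then multiply by 670 repeatedly:
  670^2210=1003  670^2211=978  670^2212=97  670^2213=1514  670^2214=1031
  670^2215=1602  670^2216=1049  670^2217=60  670^2218=1661  670^2219=2040
  670^2220=2066  670^2221=1350  670^2222=2234  670^2223=560  670^2224=1145
  670^2225=904  670^2226=391  670^2227=1265  670^2228=1959  670^2229=2204
  670^2230=863  670^2231=125  670^2232=2138  670^2233=1983  670^2234=148
  670^2235=1679  670^2236=498  670^2237=411  670^2238=1063  670^2239=372
Found 372 at exponent 2239.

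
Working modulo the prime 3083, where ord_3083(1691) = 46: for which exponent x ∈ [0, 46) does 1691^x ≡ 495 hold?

Baby-step giant-step with m = ceil(sqrt(46)) = 7.
Baby table (1691^j mod 3083 for j=0..6):
  0:1  1:1691  2:1540  3:2088  4:773  5:3034  6:382
Giant step factor: 1691^(-7) ≡ 1552 (mod 3083).
Scan 495·1552^i mod 3083 for i = 0, 1, …:
  i=0: 495   i=1: 573   i=2: 1392   i=3: 2284
  i=4: 2401   i=5: 2088
Match at i=5, j=3: x = 5·7 + 3 = 38.

38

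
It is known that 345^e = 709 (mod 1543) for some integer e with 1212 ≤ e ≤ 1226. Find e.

1222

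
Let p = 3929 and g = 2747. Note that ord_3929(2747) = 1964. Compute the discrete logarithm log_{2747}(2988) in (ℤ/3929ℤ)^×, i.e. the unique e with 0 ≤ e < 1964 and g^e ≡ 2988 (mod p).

1818

Baby-step giant-step with m = ceil(sqrt(1964)) = 45.
Baby table (2747^j mod 3929 for j=0..44):
  0:1  1:2747  2:2329  3:1351  4:2221  5:3279  6:2145  7:2744
  8:1946  9:2222  10:2097  11:545  12:166  13:238  14:1572  15:313
  16:3289  17:2112  18:2460  19:3669  20:858  21:3455  22:2350  23:103
  24:53  25:218  26:1638  27:881  28:3772  29:911  30:3673  31:59
  32:984  33:3825  34:1129  35:1382  36:940  37:827  38:807  39:873
  40:1441  41:1924  42:723  43:1936  44:2255
Giant step factor: 2747^(-45) ≡ 3363 (mod 3929).
Scan 2988·3363^i mod 3929 for i = 0, 1, …:
  i=0: 2988   i=1: 2191   i=2: 1458   i=3: 3791
  i=4: 3457   i=5: 3909   i=6: 3462   i=7: 1079
  i=8: 2210   i=9: 2491     …   i=39: 3050
  i=40: 2460
Match at i=40, j=18: e = 40·45 + 18 = 1818.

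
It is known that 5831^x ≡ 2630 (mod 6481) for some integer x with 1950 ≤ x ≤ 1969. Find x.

Compute 5831^1950 mod 6481 = 5313, then multiply by 5831 repeatedly:
  5831^1950=5313  5831^1951=923  5831^1952=2783  5831^1953=5730  5831^1954=2075
  5831^1955=5779  5831^1956=2630
Found 2630 at exponent 1956.

1956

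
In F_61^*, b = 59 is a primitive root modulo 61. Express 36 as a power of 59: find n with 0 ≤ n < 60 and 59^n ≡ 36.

14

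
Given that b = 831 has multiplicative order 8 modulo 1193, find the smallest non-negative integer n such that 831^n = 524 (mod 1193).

3

Successive powers of 831 modulo 1193:
  831^0=1  831^1=831  831^2=1007  831^3=524
So 831^3 ≡ 524 (mod 1193), giving n = 3.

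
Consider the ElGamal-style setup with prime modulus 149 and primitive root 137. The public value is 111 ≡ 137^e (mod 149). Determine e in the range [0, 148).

129

Baby-step giant-step with m = ceil(sqrt(148)) = 13.
Baby table (137^j mod 149 for j=0..12):
  0:1  1:137  2:144  3:60  4:25  5:147  6:24  7:10
  8:29  9:99  10:4  11:101  12:129
Giant step factor: 137^(-13) ≡ 131 (mod 149).
Scan 111·131^i mod 149 for i = 0, 1, …:
  i=0: 111   i=1: 88   i=2: 55   i=3: 53
  i=4: 89   i=5: 37   i=6: 79   i=7: 68
  i=8: 117   i=9: 129
Match at i=9, j=12: e = 9·13 + 12 = 129.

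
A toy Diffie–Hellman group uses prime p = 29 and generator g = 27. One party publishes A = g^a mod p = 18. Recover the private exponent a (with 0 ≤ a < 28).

Successive powers of 27 modulo 29:
  27^0=1  27^1=27  27^2=4  27^3=21  27^4=16  27^5=26
  27^6=6  27^7=17  27^8=24  27^9=10  27^10=9  27^11=11
  27^12=7  27^13=15  27^14=28  27^15=2  27^16=25  27^17=8
  27^18=13  27^19=3  27^20=23  27^21=12  27^22=5  27^23=19
  27^24=20  27^25=18
So 27^25 ≡ 18 (mod 29), giving a = 25.

25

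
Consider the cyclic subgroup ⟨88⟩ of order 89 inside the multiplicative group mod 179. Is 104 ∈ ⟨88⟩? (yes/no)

104 ∈ ⟨88⟩ iff 104^89 ≡ 1 (mod 179), since |⟨88⟩| = 89.
104^89 mod 179 = 178.
Since 178 ≠ 1, 104 does not lie in the subgroup.

no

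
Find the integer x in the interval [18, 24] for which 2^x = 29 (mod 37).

Compute 2^18 mod 37 = 36, then multiply by 2 repeatedly:
  2^18=36  2^19=35  2^20=33  2^21=29
Found 29 at exponent 21.

21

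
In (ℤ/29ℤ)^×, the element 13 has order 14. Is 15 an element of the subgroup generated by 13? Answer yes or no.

no

15 ∈ ⟨13⟩ iff 15^14 ≡ 1 (mod 29), since |⟨13⟩| = 14.
15^14 mod 29 = 28.
Since 28 ≠ 1, 15 does not lie in the subgroup.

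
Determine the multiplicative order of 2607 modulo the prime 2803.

934

The order of 2607 must divide p − 1 = 2802 = 2 · 3 · 467.
Divisors: 1, 2, 3, 6, 467, 934, 1401, 2802.
Check each in increasing order: 2607^1 ≡ 2607;  2607^2 ≡ 1977;  2607^3 ≡ 2125;  2607^6 ≡ 2795;  2607^467 ≡ 2802;  2607^934 ≡ 1.
Smallest exponent giving 1 is 934.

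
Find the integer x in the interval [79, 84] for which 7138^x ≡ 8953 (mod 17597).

Compute 7138^79 mod 17597 = 2690, then multiply by 7138 repeatedly:
  7138^79=2690  7138^80=2893  7138^81=8953
Found 8953 at exponent 81.

81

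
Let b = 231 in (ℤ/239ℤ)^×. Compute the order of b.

The order of 231 must divide p − 1 = 238 = 2 · 7 · 17.
Divisors: 1, 2, 7, 14, 17, 34, 119, 238.
Check each in increasing order: 231^1 ≡ 231;  231^2 ≡ 64;  231^7 ≡ 73;  231^14 ≡ 71;  231^17 ≡ 215;  231^34 ≡ 98;  231^119 ≡ 238;  231^238 ≡ 1.
Smallest exponent giving 1 is 238.

238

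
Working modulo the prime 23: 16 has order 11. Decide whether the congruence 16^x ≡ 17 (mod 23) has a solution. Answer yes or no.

no

⟨16⟩ has order 11; its elements mod 23 are {1, 2, 3, 4, 6, 8, 9, 12, 13, 16, 18}.
17 is not in this set.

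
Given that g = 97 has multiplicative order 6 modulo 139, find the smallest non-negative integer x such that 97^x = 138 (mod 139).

Successive powers of 97 modulo 139:
  97^0=1  97^1=97  97^2=96  97^3=138
So 97^3 ≡ 138 (mod 139), giving x = 3.

3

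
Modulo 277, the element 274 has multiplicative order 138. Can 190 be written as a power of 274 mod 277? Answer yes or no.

yes

190 ∈ ⟨274⟩ iff 190^138 ≡ 1 (mod 277), since |⟨274⟩| = 138.
190^138 mod 277 = 1.
Since 1 = 1, 190 lies in the subgroup.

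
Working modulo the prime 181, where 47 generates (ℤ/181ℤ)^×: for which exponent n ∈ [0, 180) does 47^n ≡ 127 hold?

Baby-step giant-step with m = ceil(sqrt(180)) = 14.
Baby table (47^j mod 181 for j=0..13):
  0:1  1:47  2:37  3:110  4:102  5:88  6:154  7:179
  8:87  9:107  10:142  11:158  12:5  13:54
Giant step factor: 47^(-14) ≡ 136 (mod 181).
Scan 127·136^i mod 181 for i = 0, 1, …:
  i=0: 127   i=1: 77   i=2: 155   i=3: 84
  i=4: 21   i=5: 141   i=6: 171   i=7: 88
Match at i=7, j=5: n = 7·14 + 5 = 103.

103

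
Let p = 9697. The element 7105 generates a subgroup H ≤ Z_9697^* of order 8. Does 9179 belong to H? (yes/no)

9179 ∈ ⟨7105⟩ iff 9179^8 ≡ 1 (mod 9697), since |⟨7105⟩| = 8.
9179^8 mod 9697 = 3315.
Since 3315 ≠ 1, 9179 does not lie in the subgroup.

no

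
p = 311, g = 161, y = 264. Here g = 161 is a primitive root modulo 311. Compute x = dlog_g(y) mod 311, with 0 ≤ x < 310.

Baby-step giant-step with m = ceil(sqrt(310)) = 18.
Baby table (161^j mod 311 for j=0..17):
  0:1  1:161  2:108  3:283  4:157  5:86  6:162  7:269
  8:80  9:129  10:243  11:248  12:120  13:38  14:209  15:61
  16:180  17:57
Giant step factor: 161^(-18) ≡ 187 (mod 311).
Scan 264·187^i mod 311 for i = 0, 1, …:
  i=0: 264   i=1: 230   i=2: 92   i=3: 99
  i=4: 164   i=5: 190   i=6: 76   i=7: 217
  i=8: 149   i=9: 184     …   i=15: 298
  i=16: 57
Match at i=16, j=17: x = 16·18 + 17 = 305.

305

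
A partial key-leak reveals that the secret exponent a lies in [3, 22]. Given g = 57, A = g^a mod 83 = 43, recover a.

13

Compute 57^3 mod 83 = 20, then multiply by 57 repeatedly:
  57^3=20  57^4=61  57^5=74  57^6=68  57^7=58
  57^8=69  57^9=32  57^10=81  57^11=52  57^12=59
  57^13=43
Found 43 at exponent 13.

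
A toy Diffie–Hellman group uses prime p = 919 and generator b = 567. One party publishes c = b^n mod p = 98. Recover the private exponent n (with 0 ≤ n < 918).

416

Baby-step giant-step with m = ceil(sqrt(918)) = 31.
Baby table (567^j mod 919 for j=0..30):
  0:1  1:567  2:758  3:613  4:189  5:559  6:817  7:63
  8:799  9:885  10:21  11:879  12:295  13:7  14:293  15:711
  16:615  17:404  18:237  19:205  20:441  21:79  22:681  23:147
  24:639  25:227  26:49  27:213  28:382  29:629  30:71
Giant step factor: 567^(-31) ≡ 498 (mod 919).
Scan 98·498^i mod 919 for i = 0, 1, …:
  i=0: 98   i=1: 97   i=2: 518   i=3: 644
  i=4: 900   i=5: 647   i=6: 556   i=7: 269
  i=8: 707   i=9: 109   i=10: 61   i=11: 51
  i=12: 585   i=13: 7
Match at i=13, j=13: n = 13·31 + 13 = 416.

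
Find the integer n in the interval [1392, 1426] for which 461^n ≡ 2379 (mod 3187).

Compute 461^1392 mod 3187 = 3180, then multiply by 461 repeatedly:
  461^1392=3180  461^1393=3147  461^1394=682  461^1395=2076  461^1396=936
  461^1397=1251  461^1398=3051  461^1399=1044  461^1400=47  461^1401=2545
  461^1402=429  461^1403=175  461^1404=1000  461^1405=2072  461^1406=2279
  461^1407=2096  461^1408=595  461^1409=213  461^1410=2583  461^1411=2012
  461^1412=115  461^1413=2023  461^1414=1999  461^1415=496  461^1416=2379
Found 2379 at exponent 1416.

1416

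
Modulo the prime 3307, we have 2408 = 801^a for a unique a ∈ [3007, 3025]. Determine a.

3021

Compute 801^3007 mod 3307 = 349, then multiply by 801 repeatedly:
  801^3007=349  801^3008=1761  801^3009=1779  801^3010=2969  801^3011=436
  801^3012=2001  801^3013=2213  801^3014=61  801^3015=2563  801^3016=2623
  801^3017=1078  801^3018=351  801^3019=56  801^3020=1865  801^3021=2408
Found 2408 at exponent 3021.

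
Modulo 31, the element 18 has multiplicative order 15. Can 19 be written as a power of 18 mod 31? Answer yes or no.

⟨18⟩ has order 15; its elements mod 31 are {1, 2, 4, 5, 7, 8, 9, 10, 14, 16, 18, 19, 20, 25, 28}.
19 is in this set.

yes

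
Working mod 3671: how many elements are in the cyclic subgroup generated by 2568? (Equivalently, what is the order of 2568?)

3670

The order of 2568 must divide p − 1 = 3670 = 2 · 5 · 367.
Divisors: 1, 2, 5, 10, 367, 734, 1835, 3670.
Check each in increasing order: 2568^1 ≡ 2568;  2568^2 ≡ 1508;  2568^5 ≡ 2591;  2568^10 ≡ 2693;  2568^367 ≡ 2675;  2568^734 ≡ 846;  2568^1835 ≡ 3670;  2568^3670 ≡ 1.
Smallest exponent giving 1 is 3670.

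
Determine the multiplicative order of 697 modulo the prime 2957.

1478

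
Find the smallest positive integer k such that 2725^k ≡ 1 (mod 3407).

The order of 2725 must divide p − 1 = 3406 = 2 · 13 · 131.
Divisors: 1, 2, 13, 26, 131, 262, 1703, 3406.
Check each in increasing order: 2725^1 ≡ 2725;  2725^2 ≡ 1772;  2725^13 ≡ 2248;  2725^26 ≡ 923;  2725^131 ≡ 713;  2725^262 ≡ 726;  2725^1703 ≡ 1.
Smallest exponent giving 1 is 1703.

1703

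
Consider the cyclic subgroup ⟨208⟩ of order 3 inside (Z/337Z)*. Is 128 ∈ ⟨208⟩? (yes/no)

yes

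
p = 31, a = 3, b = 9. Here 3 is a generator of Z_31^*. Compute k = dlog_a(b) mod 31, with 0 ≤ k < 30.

2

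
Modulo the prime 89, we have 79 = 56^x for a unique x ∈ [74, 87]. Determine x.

74

Compute 56^74 mod 89 = 79, then multiply by 56 repeatedly:
  56^74=79
Found 79 at exponent 74.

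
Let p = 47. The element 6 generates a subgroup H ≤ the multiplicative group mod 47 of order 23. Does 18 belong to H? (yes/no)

18 ∈ ⟨6⟩ iff 18^23 ≡ 1 (mod 47), since |⟨6⟩| = 23.
18^23 mod 47 = 1.
Since 1 = 1, 18 lies in the subgroup.

yes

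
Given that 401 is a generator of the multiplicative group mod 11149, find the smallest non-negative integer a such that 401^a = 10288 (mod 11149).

9716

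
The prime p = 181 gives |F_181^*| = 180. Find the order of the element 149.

36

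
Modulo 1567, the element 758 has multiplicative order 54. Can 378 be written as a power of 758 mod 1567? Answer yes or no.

378 ∈ ⟨758⟩ iff 378^54 ≡ 1 (mod 1567), since |⟨758⟩| = 54.
378^54 mod 1567 = 1188.
Since 1188 ≠ 1, 378 does not lie in the subgroup.

no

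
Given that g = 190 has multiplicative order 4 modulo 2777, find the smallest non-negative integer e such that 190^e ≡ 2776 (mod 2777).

Successive powers of 190 modulo 2777:
  190^0=1  190^1=190  190^2=2776
So 190^2 ≡ 2776 (mod 2777), giving e = 2.

2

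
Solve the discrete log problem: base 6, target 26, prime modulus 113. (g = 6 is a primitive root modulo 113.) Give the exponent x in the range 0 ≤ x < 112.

106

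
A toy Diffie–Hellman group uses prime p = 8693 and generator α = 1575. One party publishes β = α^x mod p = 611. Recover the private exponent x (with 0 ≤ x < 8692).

Baby-step giant-step with m = ceil(sqrt(8692)) = 94.
Baby table (1575^j mod 8693 for j=0..93):
  0:1  1:1575  2:3120  3:2455  4:6933  5:1067  6:2776  7:8314
  8:2892  9:8461  10:8399  11:6372  12:4178  13:8442  14:4553  15:7943
  16:998  17:7110  18:1666  19:7357  20:8199  21:4320  22:6074  23:4250
  24:140  25:3175  26:2150  27:4673  28:5697  29:1599  30:6148  31:7791
  32:5002  33:2292  34:2305  35:5394  36:2489  37:8325  38:2831  39:8009
  40:632  41:4398  42:7222  43:4206  44:384  45:4983  46:7139  47:3876
  48:2214  49:1157  50:5438  51:2245  52:6517  53:6535  54:113  55:4115
  56:4840  57:7932  58:1059  59:7562  60:740  61:638  62:5155  63:8556
  64:1550  65:7210  66:2692  67:6409  68:1602  69:2180  70:8458  71:3674
  72:5705  73:5506  74:5029  75:1352  76:8308  77:2135  78:7127  79:2362
  80:8239  81:6469  82:479  83:6827  84:7977  85:2390  86:181  87:6899
  88:8368  89:1012  90:3081  91:1881  92:6955  93:945
Giant step factor: 1575^(-94) ≡ 2763 (mod 8693).
Scan 611·2763^i mod 8693 for i = 0, 1, …:
  i=0: 611   i=1: 1751   i=2: 4705   i=3: 3880
  i=4: 1971   i=5: 4055   i=6: 7381   i=7: 8618
  i=8: 1407   i=9: 1770     …   i=26: 8083
  i=27: 1012
Match at i=27, j=89: x = 27·94 + 89 = 2627.

2627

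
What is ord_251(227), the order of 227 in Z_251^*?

125

The order of 227 must divide p − 1 = 250 = 2 · 5^3.
Divisors: 1, 2, 5, 10, 25, 50, 125, 250.
Check each in increasing order: 227^1 ≡ 227;  227^2 ≡ 74;  227^5 ≡ 100;  227^10 ≡ 211;  227^25 ≡ 113;  227^50 ≡ 219;  227^125 ≡ 1.
Smallest exponent giving 1 is 125.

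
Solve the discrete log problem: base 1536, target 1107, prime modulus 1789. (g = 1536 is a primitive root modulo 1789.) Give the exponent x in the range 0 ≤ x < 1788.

975

Baby-step giant-step with m = ceil(sqrt(1788)) = 43.
Baby table (1536^j mod 1789 for j=0..42):
  0:1  1:1536  2:1394  3:1540  4:382  5:1749  6:1175  7:1488
  8:1015  9:821  10:1600  11:1303  12:1306  13:547  14:1151  15:404
  16:1550  17:1430  18:1377  19:474  20:1730  21:615  22:48  23:379
  24:719  25:571  26:446  27:1658  28:941  29:1653  30:417  31:50
  32:1662  33:1718  34:73  35:1210  36:1578  37:1502  38:1051  39:658
  40:1692  41:1284  42:746
Giant step factor: 1536^(-43) ≡ 597 (mod 1789).
Scan 1107·597^i mod 1789 for i = 0, 1, …:
  i=0: 1107   i=1: 738   i=2: 492   i=3: 328
  i=4: 815   i=5: 1736   i=6: 561   i=7: 374
  i=8: 1442   i=9: 365     …   i=21: 1585
  i=22: 1653
Match at i=22, j=29: x = 22·43 + 29 = 975.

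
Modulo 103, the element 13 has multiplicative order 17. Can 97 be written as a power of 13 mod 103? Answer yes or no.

no

97 ∈ ⟨13⟩ iff 97^17 ≡ 1 (mod 103), since |⟨13⟩| = 17.
97^17 mod 103 = 56.
Since 56 ≠ 1, 97 does not lie in the subgroup.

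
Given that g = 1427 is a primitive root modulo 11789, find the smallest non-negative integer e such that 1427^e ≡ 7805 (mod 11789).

2597

Baby-step giant-step with m = ceil(sqrt(11788)) = 109.
Baby table (1427^j mod 11789 for j=0..108):
  0:1  1:1427  2:8621  3:6240  4:3785  5:1833  6:10322  7:5033
  8:2590  9:5973  10:24  11:10670  12:6491  13:8292  14:8317  15:8625
  16:159  17:2902  18:3215  19:1884  20:576  21:8511  22:2527  23:10384
  24:10984  25:6587  26:3816  27:10703  28:6426  29:9849  30:2035  31:3851
  32:1703  33:1647  34:4258  35:4831  36:9061  37:9303  38:967  39:596
  40:1684  41:9901  42:5505  43:4161  44:7880  45:9843  46:5262  47:11070
  48:11419  49:2515  50:5049  51:1844  52:2441  53:5552  54:496  55:452
  56:8398  57:6322  58:2909  59:1415  60:3286  61:8889  62:11428  63:3569
  64:115  65:10848  66:1139  67:10260  68:10871  69:10382  70:8130  71:1134
  72:3125  73:3133  74:2760  75:994  76:3758  77:10460  78:1546  79:1599
  80:6496  81:3638  82:4266  83:4458  84:7295  85:278  86:7669  87:3471
  88:1737  89:3009  90:2647  91:4789  92:8072  93:891  94:10034  95:6672
  96:7221  97:781  98:6321  99:1482  100:4583  101:8835  102:5104  103:9595
  104:5036  105:6871  106:8258  107:6955  108:10236
Giant step factor: 1427^(-109) ≡ 6569 (mod 11789).
Scan 7805·6569^i mod 11789 for i = 0, 1, …:
  i=0: 7805   i=1: 684   i=2: 1587   i=3: 3527
  i=4: 3478   i=5: 11689   i=6: 3284   i=7: 10515
  i=8: 1284   i=9: 5461     …   i=22: 1542
  i=23: 2647
Match at i=23, j=90: e = 23·109 + 90 = 2597.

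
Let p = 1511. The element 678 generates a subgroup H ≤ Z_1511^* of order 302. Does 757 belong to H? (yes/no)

no

757 ∈ ⟨678⟩ iff 757^302 ≡ 1 (mod 1511), since |⟨678⟩| = 302.
757^302 mod 1511 = 768.
Since 768 ≠ 1, 757 does not lie in the subgroup.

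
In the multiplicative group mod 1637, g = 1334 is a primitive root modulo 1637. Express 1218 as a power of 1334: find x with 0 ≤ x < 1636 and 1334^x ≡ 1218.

Baby-step giant-step with m = ceil(sqrt(1636)) = 41.
Baby table (1334^j mod 1637 for j=0..40):
  0:1  1:1334  2:137  3:1051  4:762  5:1568  6:1263  7:369
  8:1146  9:1443  10:1487  11:1251  12:731  13:1139  14:290  15:528
  16:442  17:308  18:1622  19:1271  20:1219  21:605  22:29  23:1035
  24:699  25:1013  26:817  27:1273  28:613  29:879  30:494  31:922
  32:561  33:265  34:1555  35:291  36:225  37:579  38:1359  39:747
  40:1202
Giant step factor: 1334^(-41) ≡ 556 (mod 1637).
Scan 1218·556^i mod 1637 for i = 0, 1, …:
  i=0: 1218   i=1: 1127   i=2: 1278   i=3: 110
  i=4: 591   i=5: 1196   i=6: 354   i=7: 384
  i=8: 694   i=9: 1169   i=10: 75   i=11: 775
  i=12: 369
Match at i=12, j=7: x = 12·41 + 7 = 499.

499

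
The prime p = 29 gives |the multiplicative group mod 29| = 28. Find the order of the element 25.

7

The order of 25 must divide p − 1 = 28 = 2^2 · 7.
Divisors: 1, 2, 4, 7, 14, 28.
Check each in increasing order: 25^1 ≡ 25;  25^2 ≡ 16;  25^4 ≡ 24;  25^7 ≡ 1.
Smallest exponent giving 1 is 7.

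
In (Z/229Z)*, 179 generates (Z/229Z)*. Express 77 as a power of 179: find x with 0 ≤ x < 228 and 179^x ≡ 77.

131

Baby-step giant-step with m = ceil(sqrt(228)) = 16.
Baby table (179^j mod 229 for j=0..15):
  0:1  1:179  2:210  3:34  4:132  5:41  6:11  7:137
  8:20  9:145  10:78  11:222  12:121  13:133  14:220  15:221
Giant step factor: 179^(-16) ≡ 75 (mod 229).
Scan 77·75^i mod 229 for i = 0, 1, …:
  i=0: 77   i=1: 50   i=2: 86   i=3: 38
  i=4: 102   i=5: 93   i=6: 105   i=7: 89
  i=8: 34
Match at i=8, j=3: x = 8·16 + 3 = 131.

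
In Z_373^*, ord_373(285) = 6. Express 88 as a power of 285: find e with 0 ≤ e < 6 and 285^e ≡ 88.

4

Successive powers of 285 modulo 373:
  285^0=1  285^1=285  285^2=284  285^3=372  285^4=88
So 285^4 ≡ 88 (mod 373), giving e = 4.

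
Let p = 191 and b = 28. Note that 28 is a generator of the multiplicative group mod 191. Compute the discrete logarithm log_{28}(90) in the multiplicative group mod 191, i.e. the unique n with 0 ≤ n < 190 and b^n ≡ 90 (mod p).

Baby-step giant-step with m = ceil(sqrt(190)) = 14.
Baby table (28^j mod 191 for j=0..13):
  0:1  1:28  2:20  3:178  4:18  5:122  6:169  7:148
  8:133  9:95  10:177  11:181  12:102  13:182
Giant step factor: 28^(-14) ≡ 72 (mod 191).
Scan 90·72^i mod 191 for i = 0, 1, …:
  i=0: 90   i=1: 177
Match at i=1, j=10: n = 1·14 + 10 = 24.

24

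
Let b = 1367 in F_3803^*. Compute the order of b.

1901

The order of 1367 must divide p − 1 = 3802 = 2 · 1901.
Divisors: 1, 2, 1901, 3802.
Check each in increasing order: 1367^1 ≡ 1367;  1367^2 ≡ 1416;  1367^1901 ≡ 1.
Smallest exponent giving 1 is 1901.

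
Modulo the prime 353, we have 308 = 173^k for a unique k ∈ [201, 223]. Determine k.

201

Compute 173^201 mod 353 = 308, then multiply by 173 repeatedly:
  173^201=308
Found 308 at exponent 201.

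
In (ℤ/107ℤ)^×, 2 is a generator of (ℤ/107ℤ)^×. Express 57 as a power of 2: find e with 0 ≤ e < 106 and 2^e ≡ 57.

Baby-step giant-step with m = ceil(sqrt(106)) = 11.
Baby table (2^j mod 107 for j=0..10):
  0:1  1:2  2:4  3:8  4:16  5:32  6:64  7:21
  8:42  9:84  10:61
Giant step factor: 2^(-11) ≡ 50 (mod 107).
Scan 57·50^i mod 107 for i = 0, 1, …:
  i=0: 57   i=1: 68   i=2: 83   i=3: 84
Match at i=3, j=9: e = 3·11 + 9 = 42.

42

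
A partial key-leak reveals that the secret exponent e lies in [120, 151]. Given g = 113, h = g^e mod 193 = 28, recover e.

Compute 113^120 mod 193 = 150, then multiply by 113 repeatedly:
  113^120=150  113^121=159  113^122=18  113^123=104  113^124=172
  113^125=136  113^126=121  113^127=163  113^128=84  113^129=35
  113^130=95  113^131=120  113^132=50  113^133=53  113^134=6
  113^135=99  113^136=186  113^137=174  113^138=169  113^139=183
  113^140=28
Found 28 at exponent 140.

140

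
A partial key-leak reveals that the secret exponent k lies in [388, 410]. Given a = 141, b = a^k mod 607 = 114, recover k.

Compute 141^388 mod 607 = 154, then multiply by 141 repeatedly:
  141^388=154  141^389=469  141^390=573  141^391=62  141^392=244
  141^393=412  141^394=427  141^395=114
Found 114 at exponent 395.

395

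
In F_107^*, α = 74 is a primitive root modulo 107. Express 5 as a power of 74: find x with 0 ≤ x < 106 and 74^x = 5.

61

Baby-step giant-step with m = ceil(sqrt(106)) = 11.
Baby table (74^j mod 107 for j=0..10):
  0:1  1:74  2:19  3:15  4:40  5:71  6:11  7:65
  8:102  9:58  10:12
Giant step factor: 74^(-11) ≡ 97 (mod 107).
Scan 5·97^i mod 107 for i = 0, 1, …:
  i=0: 5   i=1: 57   i=2: 72   i=3: 29
  i=4: 31   i=5: 11
Match at i=5, j=6: x = 5·11 + 6 = 61.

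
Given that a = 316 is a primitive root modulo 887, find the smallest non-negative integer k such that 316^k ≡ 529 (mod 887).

446

Baby-step giant-step with m = ceil(sqrt(886)) = 30.
Baby table (316^j mod 887 for j=0..29):
  0:1  1:316  2:512  3:358  4:479  5:574  6:436  7:291
  8:595  9:863  10:399  11:130  12:278  13:35  14:416  15:180
  16:112  17:799  18:576  19:181  20:428  21:424  22:47  23:660
  24:115  25:860  26:338  27:368  28:91  29:372
Giant step factor: 316^(-30) ≡ 525 (mod 887).
Scan 529·525^i mod 887 for i = 0, 1, …:
  i=0: 529   i=1: 94   i=2: 565   i=3: 367
  i=4: 196   i=5: 8   i=6: 652   i=7: 805
  i=8: 413   i=9: 397     …   i=13: 298
  i=14: 338
Match at i=14, j=26: k = 14·30 + 26 = 446.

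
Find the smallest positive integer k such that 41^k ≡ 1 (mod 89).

88

The order of 41 must divide p − 1 = 88 = 2^3 · 11.
Divisors: 1, 2, 4, 8, 11, 22, 44, 88.
Check each in increasing order: 41^1 ≡ 41;  41^2 ≡ 79;  41^4 ≡ 11;  41^8 ≡ 32;  41^11 ≡ 52;  41^22 ≡ 34;  41^44 ≡ 88;  41^88 ≡ 1.
Smallest exponent giving 1 is 88.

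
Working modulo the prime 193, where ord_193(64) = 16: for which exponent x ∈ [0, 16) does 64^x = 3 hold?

7

Successive powers of 64 modulo 193:
  64^0=1  64^1=64  64^2=43  64^3=50  64^4=112  64^5=27
  64^6=184  64^7=3
So 64^7 ≡ 3 (mod 193), giving x = 7.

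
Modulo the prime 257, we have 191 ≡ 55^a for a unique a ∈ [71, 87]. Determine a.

79

Compute 55^71 mod 257 = 188, then multiply by 55 repeatedly:
  55^71=188  55^72=60  55^73=216  55^74=58  55^75=106
  55^76=176  55^77=171  55^78=153  55^79=191
Found 191 at exponent 79.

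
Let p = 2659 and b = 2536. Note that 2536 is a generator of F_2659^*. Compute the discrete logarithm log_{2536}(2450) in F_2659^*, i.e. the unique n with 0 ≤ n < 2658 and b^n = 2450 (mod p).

Baby-step giant-step with m = ceil(sqrt(2658)) = 52.
Baby table (2536^j mod 2659 for j=0..51):
  0:1  1:2536  2:1834  3:433  4:2580  5:1740  6:1359  7:360
  8:923  9:808  10:1658  11:809  12:1535  13:2643  14:1968  15:2564
  16:1049  17:1264  18:1409  19:2187  20:2217  21:1186  22:367  23:62
  24:351  25:2030  26:256  27:420  28:1520  29:1829  30:1048  31:1387
  32:2234  33:1754  34:2296  35:2105  36:1667  37:2361  38:2087  39:1222
  40:1257  41:2270  42:2644  43:1845  44:1739  45:1482  46:1185  47:490
  48:887  49:2577  50:2109  51:1175
Giant step factor: 2536^(-52) ≡ 589 (mod 2659).
Scan 2450·589^i mod 2659 for i = 0, 1, …:
  i=0: 2450   i=1: 1872   i=2: 1782   i=3: 1952
  i=4: 1040   i=5: 990   i=6: 789   i=7: 2055
  i=8: 550   i=9: 2211     …   i=33: 1811
  i=34: 420
Match at i=34, j=27: n = 34·52 + 27 = 1795.

1795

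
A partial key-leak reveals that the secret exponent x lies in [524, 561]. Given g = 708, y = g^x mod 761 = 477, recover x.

Compute 708^524 mod 761 = 271, then multiply by 708 repeatedly:
  708^524=271  708^525=96  708^526=239  708^527=270  708^528=149
  708^529=474  708^530=752  708^531=477
Found 477 at exponent 531.

531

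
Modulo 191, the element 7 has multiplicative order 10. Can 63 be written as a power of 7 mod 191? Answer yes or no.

no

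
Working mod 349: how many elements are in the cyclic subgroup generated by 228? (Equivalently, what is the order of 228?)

29

The order of 228 must divide p − 1 = 348 = 2^2 · 3 · 29.
Divisors: 1, 2, 3, 4, 6, 12, 29, 58, 87, 116, 174, 348.
Check each in increasing order: 228^1 ≡ 228;  228^2 ≡ 332;  228^3 ≡ 312;  228^4 ≡ 289;  228^6 ≡ 322;  228^12 ≡ 31;  228^29 ≡ 1.
Smallest exponent giving 1 is 29.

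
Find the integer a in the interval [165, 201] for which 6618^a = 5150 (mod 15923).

198

Compute 6618^165 mod 15923 = 8639, then multiply by 6618 repeatedly:
  6618^165=8639  6618^166=9332  6618^167=9782  6618^168=10281  6618^169=679
  6618^170=3336  6618^171=8370  6618^172=12466  6618^173=2925  6618^174=11205
  6618^175=1279  6618^176=9309  6618^177=875  6618^178=10701  6618^179=9637
  6618^180=6051  6618^181=15096  6618^182=4426  6618^183=8871  6618^184=177
  6618^185=9007  6618^186=8537  6618^187=3062  6618^188=10260  6618^189=5008
  6618^190=7181  6618^191=9626  6618^192=12868  6618^193=4220  6618^194=14941
  6618^195=13631  6618^196=6163  6618^197=7931  6618^198=5150
Found 5150 at exponent 198.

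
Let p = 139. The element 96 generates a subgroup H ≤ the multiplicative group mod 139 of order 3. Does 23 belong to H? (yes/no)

23 ∈ ⟨96⟩ iff 23^3 ≡ 1 (mod 139), since |⟨96⟩| = 3.
23^3 mod 139 = 74.
Since 74 ≠ 1, 23 does not lie in the subgroup.

no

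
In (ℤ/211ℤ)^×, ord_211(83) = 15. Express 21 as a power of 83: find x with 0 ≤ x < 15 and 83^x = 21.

11

Successive powers of 83 modulo 211:
  83^0=1  83^1=83  83^2=137  83^3=188  83^4=201  83^5=14
  83^6=107  83^7=19  83^8=100  83^9=71  83^10=196  83^11=21
So 83^11 ≡ 21 (mod 211), giving x = 11.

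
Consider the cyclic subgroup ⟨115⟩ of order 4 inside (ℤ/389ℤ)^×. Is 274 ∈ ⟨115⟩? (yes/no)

yes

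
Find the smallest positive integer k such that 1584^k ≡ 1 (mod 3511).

351

The order of 1584 must divide p − 1 = 3510 = 2 · 3^3 · 5 · 13.
Divisors: 1, 2, 3, 5, 6, 9, 10, 13, 15, 18, 26, 27, 30, 39, 45, 54, 65, 78, 90, 117, 130, 135, 195, 234, 270, 351, 390, 585, 702, 1170, 1755, 3510.
Check each in increasing order: 1584^1 ≡ 1584;  1584^2 ≡ 2202;  1584^3 ≡ 1545;  1584^5 ≡ 3442;  1584^6 ≡ 3056;  1584^9 ≡ 2736;  1584^10 ≡ 1250;  1584^13 ≡ 200;  1584^15 ≡ 1525;  1584^18 ≡ 244;  1584^26 ≡ 1379;  1584^27 ≡ 494;  1584^30 ≡ 1343;  1584^39 ≡ 1942;  1584^45 ≡ 1162;  1584^54 ≡ 1777;  1584^65 ≡ 2636;  1584^78 ≡ 550;  1584^90 ≡ 2020;  1584^117 ≡ 756;  1584^130 ≡ 227;  1584^135 ≡ 1892;  1584^195 ≡ 1502;  1584^234 ≡ 2754;  1584^270 ≡ 1955;  1584^351 ≡ 1.
Smallest exponent giving 1 is 351.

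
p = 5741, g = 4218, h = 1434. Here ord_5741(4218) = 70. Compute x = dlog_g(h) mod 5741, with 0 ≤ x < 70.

12

Baby-step giant-step with m = ceil(sqrt(70)) = 9.
Baby table (4218^j mod 5741 for j=0..8):
  0:1  1:4218  2:165  3:1309  4:4261  5:3568  6:2663  7:3138
  8:3079
Giant step factor: 4218^(-9) ≡ 101 (mod 5741).
Scan 1434·101^i mod 5741 for i = 0, 1, …:
  i=0: 1434   i=1: 1309
Match at i=1, j=3: x = 1·9 + 3 = 12.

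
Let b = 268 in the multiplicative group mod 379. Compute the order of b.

The order of 268 must divide p − 1 = 378 = 2 · 3^3 · 7.
Divisors: 1, 2, 3, 6, 7, 9, 14, 18, 21, 27, 42, 54, 63, 126, 189, 378.
Check each in increasing order: 268^1 ≡ 268;  268^2 ≡ 193;  268^3 ≡ 180;  268^6 ≡ 185;  268^7 ≡ 310;  268^9 ≡ 327;  268^14 ≡ 213;  268^18 ≡ 51;  268^21 ≡ 84;  268^27 ≡ 1.
Smallest exponent giving 1 is 27.

27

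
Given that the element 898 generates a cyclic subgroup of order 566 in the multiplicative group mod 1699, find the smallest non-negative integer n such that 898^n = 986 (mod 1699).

522

Baby-step giant-step with m = ceil(sqrt(566)) = 24.
Baby table (898^j mod 1699 for j=0..23):
  0:1  1:898  2:1078  3:1313  4:1667  5:147  6:1183  7:459
  8:1024  9:393  10:1221  11:603  12:1212  13:1016  14:5  15:1092
  16:293  17:1468  18:1539  19:735  20:818  21:596  22:23  23:266
Giant step factor: 898^(-24) ≡ 1222 (mod 1699).
Scan 986·1222^i mod 1699 for i = 0, 1, …:
  i=0: 986   i=1: 301   i=2: 838   i=3: 1238
  i=4: 726   i=5: 294   i=6: 779   i=7: 498
  i=8: 314   i=9: 1433     …   i=20: 125
  i=21: 1539
Match at i=21, j=18: n = 21·24 + 18 = 522.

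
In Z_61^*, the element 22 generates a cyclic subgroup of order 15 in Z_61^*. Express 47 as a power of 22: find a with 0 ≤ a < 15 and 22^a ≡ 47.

5

Successive powers of 22 modulo 61:
  22^0=1  22^1=22  22^2=57  22^3=34  22^4=16  22^5=47
So 22^5 ≡ 47 (mod 61), giving a = 5.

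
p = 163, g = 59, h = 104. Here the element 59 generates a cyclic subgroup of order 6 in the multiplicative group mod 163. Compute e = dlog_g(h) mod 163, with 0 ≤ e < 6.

Successive powers of 59 modulo 163:
  59^0=1  59^1=59  59^2=58  59^3=162  59^4=104
So 59^4 ≡ 104 (mod 163), giving e = 4.

4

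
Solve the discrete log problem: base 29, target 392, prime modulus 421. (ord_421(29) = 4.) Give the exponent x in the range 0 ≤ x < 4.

3

Successive powers of 29 modulo 421:
  29^0=1  29^1=29  29^2=420  29^3=392
So 29^3 ≡ 392 (mod 421), giving x = 3.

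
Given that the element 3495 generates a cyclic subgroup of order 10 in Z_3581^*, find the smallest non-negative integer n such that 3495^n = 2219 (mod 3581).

8

Successive powers of 3495 modulo 3581:
  3495^0=1  3495^1=3495  3495^2=234  3495^3=1362  3495^4=1041  3495^5=3580
  3495^6=86  3495^7=3347  3495^8=2219
So 3495^8 ≡ 2219 (mod 3581), giving n = 8.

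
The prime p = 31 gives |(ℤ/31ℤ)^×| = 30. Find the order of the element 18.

15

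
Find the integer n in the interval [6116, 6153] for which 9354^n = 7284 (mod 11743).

Compute 9354^6116 mod 11743 = 985, then multiply by 9354 repeatedly:
  9354^6116=985  9354^6117=7178  9354^6118=8281  9354^6119=3646  9354^6120=3012
  9354^6121=2791  9354^6122=2325  9354^6123=14  9354^6124=1783  9354^6125=3122
  9354^6126=10090  9354^6127=3369  9354^6128=7157  9354^6129=11478  9354^6130=10706
  9354^6131=11363  9354^6132=3609  9354^6133=9204  9354^6134=6283  9354^6135=9210
  9354^6136=3692  9354^6137=10548  9354^6138=1306  9354^6139=3604  9354^6140=9406
  9354^6141=5168  9354^6142=7284
Found 7284 at exponent 6142.

6142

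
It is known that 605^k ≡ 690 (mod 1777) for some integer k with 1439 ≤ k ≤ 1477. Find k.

Compute 605^1439 mod 1777 = 91, then multiply by 605 repeatedly:
  605^1439=91  605^1440=1745  605^1441=187  605^1442=1184  605^1443=189
  605^1444=617  605^1445=115  605^1446=272  605^1447=1076  605^1448=598
  605^1449=1059  605^1450=975  605^1451=1688  605^1452=1242  605^1453=1516
  605^1454=248  605^1455=772  605^1456=1486  605^1457=1645  605^1458=105
  605^1459=1330  605^1460=1446  605^1461=546  605^1462=1585  605^1463=1122
  605^1464=1773  605^1465=1134  605^1466=148  605^1467=690
Found 690 at exponent 1467.

1467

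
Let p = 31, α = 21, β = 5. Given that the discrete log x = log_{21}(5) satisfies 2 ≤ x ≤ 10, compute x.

Compute 21^2 mod 31 = 7, then multiply by 21 repeatedly:
  21^2=7  21^3=23  21^4=18  21^5=6  21^6=2
  21^7=11  21^8=14  21^9=15  21^10=5
Found 5 at exponent 10.

10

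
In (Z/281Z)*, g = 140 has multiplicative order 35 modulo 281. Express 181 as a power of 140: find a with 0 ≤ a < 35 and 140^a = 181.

Successive powers of 140 modulo 281:
  140^0=1  140^1=140  140^2=211  140^3=35  140^4=123  140^5=79
  140^6=101  140^7=90  140^8=236  140^9=163  140^10=59  140^11=111
  140^12=85  140^13=98  140^14=232  140^15=165  140^16=58  140^17=252
  140^18=155  140^19=63  140^20=109  140^21=86  140^22=238  140^23=162
  140^24=200  140^25=181
So 140^25 ≡ 181 (mod 281), giving a = 25.

25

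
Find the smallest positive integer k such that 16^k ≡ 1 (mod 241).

6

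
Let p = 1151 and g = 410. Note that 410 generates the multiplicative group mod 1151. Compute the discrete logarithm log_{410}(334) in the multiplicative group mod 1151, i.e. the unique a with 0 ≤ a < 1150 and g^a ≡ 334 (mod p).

460

Baby-step giant-step with m = ceil(sqrt(1150)) = 34.
Baby table (410^j mod 1151 for j=0..33):
  0:1  1:410  2:54  3:271  4:614  5:822  6:928  7:650
  8:619  9:570  10:47  11:854  12:236  13:76  14:83  15:651
  16:1029  17:624  18:318  19:317  20:1058  21:1004  22:733  23:119
  24:448  25:671  26:21  27:553  28:1134  29:1087  30:233  31:1148
  32:1072  33:989
Giant step factor: 410^(-34) ≡ 126 (mod 1151).
Scan 334·126^i mod 1151 for i = 0, 1, …:
  i=0: 334   i=1: 648   i=2: 1078   i=3: 10
  i=4: 109   i=5: 1073   i=6: 531   i=7: 148
  i=8: 232   i=9: 457   i=10: 32   i=11: 579
  i=12: 441   i=13: 318
Match at i=13, j=18: a = 13·34 + 18 = 460.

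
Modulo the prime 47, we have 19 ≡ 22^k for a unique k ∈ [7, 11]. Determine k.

11

Compute 22^7 mod 47 = 20, then multiply by 22 repeatedly:
  22^7=20  22^8=17  22^9=45  22^10=3  22^11=19
Found 19 at exponent 11.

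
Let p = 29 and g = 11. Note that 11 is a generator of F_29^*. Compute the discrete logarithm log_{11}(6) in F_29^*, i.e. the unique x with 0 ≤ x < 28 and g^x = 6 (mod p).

26

Successive powers of 11 modulo 29:
  11^0=1  11^1=11  11^2=5  11^3=26  11^4=25  11^5=14
  11^6=9  11^7=12  11^8=16  11^9=2  11^10=22  11^11=10
  11^12=23  11^13=21  11^14=28  11^15=18  11^16=24  11^17=3
  11^18=4  11^19=15  11^20=20  11^21=17  11^22=13  11^23=27
  11^24=7  11^25=19  11^26=6
So 11^26 ≡ 6 (mod 29), giving x = 26.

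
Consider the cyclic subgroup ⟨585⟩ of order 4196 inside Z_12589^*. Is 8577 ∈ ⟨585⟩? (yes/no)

no

8577 ∈ ⟨585⟩ iff 8577^4196 ≡ 1 (mod 12589), since |⟨585⟩| = 4196.
8577^4196 mod 12589 = 5337.
Since 5337 ≠ 1, 8577 does not lie in the subgroup.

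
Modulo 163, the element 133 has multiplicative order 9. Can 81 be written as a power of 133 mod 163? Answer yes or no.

no

81 ∈ ⟨133⟩ iff 81^9 ≡ 1 (mod 163), since |⟨133⟩| = 9.
81^9 mod 163 = 85.
Since 85 ≠ 1, 81 does not lie in the subgroup.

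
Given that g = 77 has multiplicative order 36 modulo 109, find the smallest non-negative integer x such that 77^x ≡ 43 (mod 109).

2

Successive powers of 77 modulo 109:
  77^0=1  77^1=77  77^2=43
So 77^2 ≡ 43 (mod 109), giving x = 2.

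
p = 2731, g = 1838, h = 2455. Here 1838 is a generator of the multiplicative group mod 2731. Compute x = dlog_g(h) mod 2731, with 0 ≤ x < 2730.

2124

Baby-step giant-step with m = ceil(sqrt(2730)) = 53.
Baby table (1838^j mod 2731 for j=0..52):
  0:1  1:1838  2:2728  3:2679  4:9  5:156  6:2704  7:2263
  8:81  9:1404  10:2488  11:1250  12:729  13:1712  14:544  15:326
  16:1099  17:1753  18:2165  19:203  20:1698  21:2122  22:368  23:1827
  24:1627  25:2712  26:581  27:57  28:988  29:2560  30:2498  31:513
  32:699  33:1192  34:634  35:1886  36:829  37:2535  38:244  39:588
  40:1999  41:967  42:2196  43:2561  44:1605  45:510  46:647  47:1201
  48:790  49:1859  50:361  51:2616  52:1648
Giant step factor: 1838^(-53) ≡ 942 (mod 2731).
Scan 2455·942^i mod 2731 for i = 0, 1, …:
  i=0: 2455   i=1: 2184   i=2: 885   i=3: 715
  i=4: 1704   i=5: 2071   i=6: 948   i=7: 2710
  i=8: 2066   i=9: 1700     …   i=39: 374
  i=40: 9
Match at i=40, j=4: x = 40·53 + 4 = 2124.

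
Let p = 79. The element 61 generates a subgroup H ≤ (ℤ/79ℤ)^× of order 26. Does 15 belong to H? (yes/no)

yes

15 ∈ ⟨61⟩ iff 15^26 ≡ 1 (mod 79), since |⟨61⟩| = 26.
15^26 mod 79 = 1.
Since 1 = 1, 15 lies in the subgroup.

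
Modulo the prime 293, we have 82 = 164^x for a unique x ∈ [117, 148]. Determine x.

136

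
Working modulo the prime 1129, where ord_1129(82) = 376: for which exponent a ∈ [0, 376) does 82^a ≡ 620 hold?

Baby-step giant-step with m = ceil(sqrt(376)) = 20.
Baby table (82^j mod 1129 for j=0..19):
  0:1  1:82  2:1079  3:416  4:242  5:651  6:319  7:191
  8:985  9:611  10:426  11:1062  12:151  13:1092  14:353  15:721
  16:414  17:78  18:751  19:616
Giant step factor: 82^(-20) ≡ 420 (mod 1129).
Scan 620·420^i mod 1129 for i = 0, 1, …:
  i=0: 620   i=1: 730   i=2: 641   i=3: 518
  i=4: 792   i=5: 714   i=6: 695   i=7: 618
  i=8: 1019   i=9: 89   i=10: 123   i=11: 855
  i=12: 78
Match at i=12, j=17: a = 12·20 + 17 = 257.

257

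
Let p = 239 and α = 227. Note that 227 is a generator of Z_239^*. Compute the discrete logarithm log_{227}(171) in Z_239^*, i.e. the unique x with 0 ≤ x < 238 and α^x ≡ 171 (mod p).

143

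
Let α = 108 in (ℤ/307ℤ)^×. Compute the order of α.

102

The order of 108 must divide p − 1 = 306 = 2 · 3^2 · 17.
Divisors: 1, 2, 3, 6, 9, 17, 18, 34, 51, 102, 153, 306.
Check each in increasing order: 108^1 ≡ 108;  108^2 ≡ 305;  108^3 ≡ 91;  108^6 ≡ 299;  108^9 ≡ 193;  108^17 ≡ 18;  108^18 ≡ 102;  108^34 ≡ 17;  108^51 ≡ 306;  108^102 ≡ 1.
Smallest exponent giving 1 is 102.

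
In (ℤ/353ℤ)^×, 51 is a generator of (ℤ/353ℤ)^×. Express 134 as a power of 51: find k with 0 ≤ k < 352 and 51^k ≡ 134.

Baby-step giant-step with m = ceil(sqrt(352)) = 19.
Baby table (51^j mod 353 for j=0..18):
  0:1  1:51  2:130  3:276  4:309  5:227  6:281  7:211
  8:171  9:249  10:344  11:247  12:242  13:340  14:43  15:75
  16:295  17:219  18:226
Giant step factor: 51^(-19) ≡ 66 (mod 353).
Scan 134·66^i mod 353 for i = 0, 1, …:
  i=0: 134   i=1: 19   i=2: 195   i=3: 162
  i=4: 102   i=5: 25   i=6: 238   i=7: 176
  i=8: 320   i=9: 293   i=10: 276
Match at i=10, j=3: k = 10·19 + 3 = 193.

193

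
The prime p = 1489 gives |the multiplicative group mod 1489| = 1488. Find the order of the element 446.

The order of 446 must divide p − 1 = 1488 = 2^4 · 3 · 31.
Divisors: 1, 2, 3, 4, 6, 8, 12, 16, 24, 31, 48, 62, 93, 124, 186, 248, 372, 496, 744, 1488.
Check each in increasing order: 446^1 ≡ 446;  446^2 ≡ 879;  446^3 ≡ 427;  446^4 ≡ 1339;  446^6 ≡ 671;  446^8 ≡ 165;  446^12 ≡ 563;  446^16 ≡ 423;  446^24 ≡ 1301;  446^31 ≡ 1346;  446^48 ≡ 1097;  446^62 ≡ 1092;  446^93 ≡ 189;  446^124 ≡ 1264;  446^186 ≡ 1474;  446^248 ≡ 1488;  446^372 ≡ 225;  446^496 ≡ 1.
Smallest exponent giving 1 is 496.

496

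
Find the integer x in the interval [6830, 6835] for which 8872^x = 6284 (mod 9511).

Compute 8872^6830 mod 9511 = 9420, then multiply by 8872 repeatedly:
  8872^6830=9420  8872^6831=1083  8872^6832=2266  8872^6833=7209  8872^6834=6284
Found 6284 at exponent 6834.

6834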